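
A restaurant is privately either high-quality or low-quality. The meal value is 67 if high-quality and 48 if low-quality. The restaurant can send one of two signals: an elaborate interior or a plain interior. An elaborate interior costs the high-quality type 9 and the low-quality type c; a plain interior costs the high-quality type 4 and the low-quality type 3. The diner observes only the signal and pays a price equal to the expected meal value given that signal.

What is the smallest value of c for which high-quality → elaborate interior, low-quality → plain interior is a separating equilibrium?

Under separation: elaborate interior → high-quality (pays 67); plain interior → low-quality (pays 48).
High-quality: 67 − 9 = 58 ≥ 48 − 4 = 44. Holds regardless of c. ✓
Low-quality: 48 − 3 ≥ 67 − c, so c ≥ 67 − 45 = 22.

22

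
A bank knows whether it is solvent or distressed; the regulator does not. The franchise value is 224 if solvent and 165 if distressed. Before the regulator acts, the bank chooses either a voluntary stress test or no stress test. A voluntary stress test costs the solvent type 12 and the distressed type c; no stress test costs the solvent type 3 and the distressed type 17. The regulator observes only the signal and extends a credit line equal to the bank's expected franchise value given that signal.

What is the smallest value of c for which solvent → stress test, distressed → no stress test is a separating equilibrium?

Under separation: stress test → solvent (pays 224); no stress test → distressed (pays 165).
Solvent: 224 − 12 = 212 ≥ 165 − 3 = 162. Holds regardless of c. ✓
Distressed: 165 − 17 ≥ 224 − c, so c ≥ 224 − 148 = 76.

76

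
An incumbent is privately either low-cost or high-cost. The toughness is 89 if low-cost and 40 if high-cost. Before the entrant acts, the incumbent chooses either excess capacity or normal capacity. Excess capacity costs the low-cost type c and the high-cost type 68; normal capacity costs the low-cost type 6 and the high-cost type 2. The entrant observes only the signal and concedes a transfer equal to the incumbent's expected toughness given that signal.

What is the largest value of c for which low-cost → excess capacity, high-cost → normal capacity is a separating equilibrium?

55

Under separation: excess capacity → low-cost (pays 89); normal capacity → high-cost (pays 40).
High-cost: 40 − 2 = 38 ≥ 89 − 68 = 21. Holds regardless of c. ✓
Low-cost: 89 − c ≥ 40 − 6, so c ≤ 89 − 34 = 55.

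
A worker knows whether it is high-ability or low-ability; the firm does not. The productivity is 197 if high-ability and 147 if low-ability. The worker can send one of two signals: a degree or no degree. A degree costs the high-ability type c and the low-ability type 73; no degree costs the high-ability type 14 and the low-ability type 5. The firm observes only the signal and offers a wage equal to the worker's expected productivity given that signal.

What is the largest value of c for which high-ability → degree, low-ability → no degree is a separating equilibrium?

64

Under separation: degree → high-ability (pays 197); no degree → low-ability (pays 147).
Low-ability: 147 − 5 = 142 ≥ 197 − 73 = 124. Holds regardless of c. ✓
High-ability: 197 − c ≥ 147 − 14, so c ≤ 197 − 133 = 64.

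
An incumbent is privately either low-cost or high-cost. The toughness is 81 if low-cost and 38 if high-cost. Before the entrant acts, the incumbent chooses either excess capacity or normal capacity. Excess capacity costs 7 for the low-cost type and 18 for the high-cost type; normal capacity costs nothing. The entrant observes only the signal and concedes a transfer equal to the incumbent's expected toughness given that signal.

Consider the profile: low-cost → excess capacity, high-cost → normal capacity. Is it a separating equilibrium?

No

If types separate, excess capacity earns payment 81 and normal capacity earns 38.
Low-cost: excess capacity gives 81 − 7 = 74; normal capacity gives 38 − 0 = 38. No deviation. ✓
High-cost: normal capacity gives 38 − 0 = 38; excess capacity gives 81 − 18 = 63. Would deviate. ✗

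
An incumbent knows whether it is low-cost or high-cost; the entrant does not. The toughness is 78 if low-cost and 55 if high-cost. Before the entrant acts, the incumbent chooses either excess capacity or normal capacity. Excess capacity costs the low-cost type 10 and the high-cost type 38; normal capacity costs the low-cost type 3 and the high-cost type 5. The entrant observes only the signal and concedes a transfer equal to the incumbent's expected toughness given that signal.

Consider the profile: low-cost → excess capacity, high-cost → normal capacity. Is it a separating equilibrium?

If types separate, excess capacity earns payment 78 and normal capacity earns 55.
Low-cost: excess capacity gives 78 − 10 = 68; normal capacity gives 55 − 3 = 52. No deviation. ✓
High-cost: normal capacity gives 55 − 5 = 50; excess capacity gives 78 − 38 = 40. No deviation. ✓
Neither type gains from mimicking the other.

Yes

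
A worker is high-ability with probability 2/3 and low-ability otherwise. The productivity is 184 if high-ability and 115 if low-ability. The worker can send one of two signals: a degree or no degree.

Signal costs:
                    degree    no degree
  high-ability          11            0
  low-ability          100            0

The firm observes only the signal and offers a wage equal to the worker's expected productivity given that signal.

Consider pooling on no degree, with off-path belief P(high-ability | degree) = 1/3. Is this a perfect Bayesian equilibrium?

Yes

On the equilibrium path (no degree) the firm holds the prior 2/3 and pays 2/3·184 + 1/3·115 = 161. Off-path (degree) belief 1/3 gives 1/3·184 + 2/3·115 = 138.
High-ability: no degree gives 161 − 0 = 161; degree gives 138 − 11 = 127. Stays. ✓
Low-ability: no degree gives 161 − 0 = 161; degree gives 138 − 100 = 38. Stays. ✓
Beliefs are Bayes-consistent on-path and both types best-respond.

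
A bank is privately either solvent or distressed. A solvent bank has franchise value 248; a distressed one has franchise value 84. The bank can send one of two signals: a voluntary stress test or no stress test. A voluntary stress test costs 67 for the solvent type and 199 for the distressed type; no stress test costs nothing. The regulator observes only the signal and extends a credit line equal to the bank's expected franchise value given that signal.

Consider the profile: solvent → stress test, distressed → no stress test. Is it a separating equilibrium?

Yes

If types separate, stress test earns payment 248 and no stress test earns 84.
Solvent: stress test gives 248 − 67 = 181; no stress test gives 84 − 0 = 84. No deviation. ✓
Distressed: no stress test gives 84 − 0 = 84; stress test gives 248 − 199 = 49. No deviation. ✓
Both incentive constraints hold.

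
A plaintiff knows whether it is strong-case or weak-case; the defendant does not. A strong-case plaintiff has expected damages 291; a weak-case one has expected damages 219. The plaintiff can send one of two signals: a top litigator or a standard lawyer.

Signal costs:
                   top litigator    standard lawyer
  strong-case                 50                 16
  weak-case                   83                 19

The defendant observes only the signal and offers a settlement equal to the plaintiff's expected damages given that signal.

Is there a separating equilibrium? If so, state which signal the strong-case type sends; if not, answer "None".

None

Try strong-case → top litigator, weak-case → standard lawyer:
  If types separate, top litigator earns payment 291 and standard lawyer earns 219.
  Strong-case: top litigator gives 291 − 50 = 241; standard lawyer gives 219 − 16 = 203. No deviation. ✓
  Weak-case: standard lawyer gives 219 − 19 = 200; top litigator gives 291 − 83 = 208. Would deviate. ✗
Try strong-case → standard lawyer, weak-case → top litigator:
  If types separate, standard lawyer earns payment 291 and top litigator earns 219.
  Strong-case: standard lawyer gives 291 − 16 = 275; top litigator gives 219 − 50 = 169. No deviation. ✓
  Weak-case: top litigator gives 219 − 83 = 136; standard lawyer gives 291 − 19 = 272. Would deviate. ✗
Neither assignment is incentive-compatible.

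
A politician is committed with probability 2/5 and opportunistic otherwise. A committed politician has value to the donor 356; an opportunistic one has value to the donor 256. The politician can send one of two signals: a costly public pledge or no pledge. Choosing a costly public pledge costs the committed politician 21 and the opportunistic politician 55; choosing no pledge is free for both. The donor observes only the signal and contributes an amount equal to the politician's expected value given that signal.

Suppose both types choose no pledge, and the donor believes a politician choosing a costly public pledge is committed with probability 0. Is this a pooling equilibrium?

At the pooled signal (no pledge) the donor holds the prior 2/5 and pays 2/5·356 + 3/5·256 = 296. Off-path (pledge) belief 0 gives 0·356 + 1·256 = 256.
Committed: no pledge gives 296 − 0 = 296; pledge gives 256 − 21 = 235. Stays. ✓
Opportunistic: no pledge gives 296 − 0 = 296; pledge gives 256 − 55 = 201. Stays. ✓

Yes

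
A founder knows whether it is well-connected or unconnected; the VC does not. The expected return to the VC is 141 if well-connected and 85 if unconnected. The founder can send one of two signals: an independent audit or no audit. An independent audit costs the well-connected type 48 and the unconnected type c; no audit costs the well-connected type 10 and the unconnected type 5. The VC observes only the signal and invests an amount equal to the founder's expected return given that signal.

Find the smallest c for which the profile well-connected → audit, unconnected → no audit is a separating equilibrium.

Under separation: audit → well-connected (pays 141); no audit → unconnected (pays 85).
Well-connected: 141 − 48 = 93 ≥ 85 − 10 = 75. Holds regardless of c. ✓
Unconnected: 85 − 5 ≥ 141 − c, so c ≥ 141 − 80 = 61.

61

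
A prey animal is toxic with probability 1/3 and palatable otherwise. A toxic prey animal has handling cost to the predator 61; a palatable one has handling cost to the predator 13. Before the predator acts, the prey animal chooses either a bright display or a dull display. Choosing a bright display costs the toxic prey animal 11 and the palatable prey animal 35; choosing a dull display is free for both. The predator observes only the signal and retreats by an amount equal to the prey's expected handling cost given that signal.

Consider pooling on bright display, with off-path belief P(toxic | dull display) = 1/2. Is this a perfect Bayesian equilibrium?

At the pooled signal (bright display) the predator holds the prior 1/3 and pays 1/3·61 + 2/3·13 = 29. Off-path (dull display) belief 1/2 gives 1/2·61 + 1/2·13 = 37.
Toxic: bright display gives 29 − 11 = 18; dull display gives 37 − 0 = 37. Deviates. ✗
Palatable: bright display gives 29 − 35 = -6; dull display gives 37 − 0 = 37. Deviates. ✗

No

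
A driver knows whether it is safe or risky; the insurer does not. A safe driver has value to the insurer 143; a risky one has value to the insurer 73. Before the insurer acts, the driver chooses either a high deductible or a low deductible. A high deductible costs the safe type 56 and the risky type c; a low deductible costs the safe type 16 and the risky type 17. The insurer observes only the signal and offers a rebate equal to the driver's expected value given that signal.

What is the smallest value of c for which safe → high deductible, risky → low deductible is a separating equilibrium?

Under separation: high deductible → safe (pays 143); low deductible → risky (pays 73).
Safe: 143 − 56 = 87 ≥ 73 − 16 = 57. Holds regardless of c. ✓
Risky: 73 − 17 ≥ 143 − c, so c ≥ 143 − 56 = 87.

87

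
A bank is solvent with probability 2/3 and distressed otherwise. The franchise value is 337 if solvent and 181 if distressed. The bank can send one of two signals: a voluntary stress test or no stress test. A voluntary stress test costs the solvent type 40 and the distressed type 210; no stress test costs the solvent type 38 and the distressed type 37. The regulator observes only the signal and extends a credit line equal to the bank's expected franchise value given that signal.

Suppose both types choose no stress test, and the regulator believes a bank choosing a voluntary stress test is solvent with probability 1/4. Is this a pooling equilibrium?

Yes

On the equilibrium path (no stress test) the regulator holds the prior 2/3 and pays 2/3·337 + 1/3·181 = 285. Off-path (stress test) belief 1/4 gives 1/4·337 + 3/4·181 = 220.
Solvent: no stress test gives 285 − 38 = 247; stress test gives 220 − 40 = 180. Stays. ✓
Distressed: no stress test gives 285 − 37 = 248; stress test gives 220 − 210 = 10. Stays. ✓
Beliefs are Bayes-consistent on-path and both types best-respond.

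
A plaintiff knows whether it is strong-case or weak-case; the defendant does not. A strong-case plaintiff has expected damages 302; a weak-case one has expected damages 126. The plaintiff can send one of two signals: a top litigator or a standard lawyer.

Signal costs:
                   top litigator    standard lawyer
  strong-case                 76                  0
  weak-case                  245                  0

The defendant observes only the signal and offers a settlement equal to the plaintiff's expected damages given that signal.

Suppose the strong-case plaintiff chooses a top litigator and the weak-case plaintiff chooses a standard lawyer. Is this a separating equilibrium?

Under separation the defendant infers type exactly: top litigator → strong-case (pays 302), standard lawyer → weak-case (pays 126).
Strong-case: top litigator gives 302 − 76 = 226; standard lawyer gives 126 − 0 = 126. No deviation. ✓
Weak-case: standard lawyer gives 126 − 0 = 126; top litigator gives 302 − 245 = 57. No deviation. ✓
Both incentive constraints hold.

Yes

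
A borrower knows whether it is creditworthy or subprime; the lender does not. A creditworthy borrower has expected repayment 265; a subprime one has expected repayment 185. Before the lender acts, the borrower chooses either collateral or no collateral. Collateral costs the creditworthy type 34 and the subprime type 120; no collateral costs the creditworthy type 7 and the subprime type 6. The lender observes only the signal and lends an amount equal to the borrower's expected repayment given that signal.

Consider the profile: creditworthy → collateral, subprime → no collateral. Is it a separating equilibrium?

Yes

If types separate, collateral earns payment 265 and no collateral earns 185.
Creditworthy: collateral gives 265 − 34 = 231; no collateral gives 185 − 7 = 178. No deviation. ✓
Subprime: no collateral gives 185 − 6 = 179; collateral gives 265 − 120 = 145. No deviation. ✓
Both incentive constraints hold.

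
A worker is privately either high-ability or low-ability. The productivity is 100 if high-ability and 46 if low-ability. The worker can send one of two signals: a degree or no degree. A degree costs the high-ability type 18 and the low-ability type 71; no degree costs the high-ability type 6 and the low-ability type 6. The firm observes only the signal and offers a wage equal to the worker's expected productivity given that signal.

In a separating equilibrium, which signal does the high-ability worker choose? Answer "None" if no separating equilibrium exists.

degree

Try high-ability → degree, low-ability → no degree:
  Under separation the firm infers type exactly: degree → high-ability (pays 100), no degree → low-ability (pays 46).
  High-ability: degree gives 100 − 18 = 82; no degree gives 46 − 6 = 40. No deviation. ✓
  Low-ability: no degree gives 46 − 6 = 40; degree gives 100 − 71 = 29. No deviation. ✓
Both hold — the high-ability type sends degree.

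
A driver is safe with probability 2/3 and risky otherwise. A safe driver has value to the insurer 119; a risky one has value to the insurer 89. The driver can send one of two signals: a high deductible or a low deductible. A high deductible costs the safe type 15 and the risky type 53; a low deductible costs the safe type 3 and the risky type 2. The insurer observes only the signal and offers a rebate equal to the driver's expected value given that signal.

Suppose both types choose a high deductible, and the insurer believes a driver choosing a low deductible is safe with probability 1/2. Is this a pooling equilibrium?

On the equilibrium path (high deductible) the insurer holds the prior 2/3 and pays 2/3·119 + 1/3·89 = 109. Off-path (low deductible) belief 1/2 gives 1/2·119 + 1/2·89 = 104.
Safe: high deductible gives 109 − 15 = 94; low deductible gives 104 − 3 = 101. Deviates. ✗
Risky: high deductible gives 109 − 53 = 56; low deductible gives 104 − 2 = 102. Deviates. ✗

No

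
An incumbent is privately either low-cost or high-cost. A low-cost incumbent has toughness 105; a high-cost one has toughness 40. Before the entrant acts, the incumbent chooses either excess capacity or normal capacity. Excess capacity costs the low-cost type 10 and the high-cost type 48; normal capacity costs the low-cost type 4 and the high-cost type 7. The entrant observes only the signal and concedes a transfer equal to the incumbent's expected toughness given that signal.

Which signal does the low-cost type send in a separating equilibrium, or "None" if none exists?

Try low-cost → excess capacity, high-cost → normal capacity:
  If types separate, excess capacity earns payment 105 and normal capacity earns 40.
  Low-cost: excess capacity gives 105 − 10 = 95; normal capacity gives 40 − 4 = 36. No deviation. ✓
  High-cost: normal capacity gives 40 − 7 = 33; excess capacity gives 105 − 48 = 57. Would deviate. ✗
Try low-cost → normal capacity, high-cost → excess capacity:
  If types separate, normal capacity earns payment 105 and excess capacity earns 40.
  Low-cost: normal capacity gives 105 − 4 = 101; excess capacity gives 40 − 10 = 30. No deviation. ✓
  High-cost: excess capacity gives 40 − 48 = -8; normal capacity gives 105 − 7 = 98. Would deviate. ✗
Neither assignment is incentive-compatible.

None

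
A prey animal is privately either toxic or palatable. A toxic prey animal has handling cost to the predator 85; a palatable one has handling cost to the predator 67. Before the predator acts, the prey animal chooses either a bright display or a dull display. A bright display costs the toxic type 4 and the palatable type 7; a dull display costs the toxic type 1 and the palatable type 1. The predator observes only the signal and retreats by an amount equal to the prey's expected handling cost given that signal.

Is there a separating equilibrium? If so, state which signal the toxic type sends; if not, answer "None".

Try toxic → bright display, palatable → dull display:
  If types separate, bright display earns payment 85 and dull display earns 67.
  Toxic: bright display gives 85 − 4 = 81; dull display gives 67 − 1 = 66. No deviation. ✓
  Palatable: dull display gives 67 − 1 = 66; bright display gives 85 − 7 = 78. Would deviate. ✗
Try toxic → dull display, palatable → bright display:
  If types separate, dull display earns payment 85 and bright display earns 67.
  Toxic: dull display gives 85 − 1 = 84; bright display gives 67 − 4 = 63. No deviation. ✓
  Palatable: bright display gives 67 − 7 = 60; dull display gives 85 − 1 = 84. Would deviate. ✗
Neither assignment is incentive-compatible.

None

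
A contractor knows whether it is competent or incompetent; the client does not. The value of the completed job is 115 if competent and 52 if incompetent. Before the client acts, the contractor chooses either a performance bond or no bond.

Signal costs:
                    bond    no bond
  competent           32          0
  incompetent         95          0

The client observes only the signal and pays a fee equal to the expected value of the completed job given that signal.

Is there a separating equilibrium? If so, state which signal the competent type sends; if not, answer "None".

Try competent → bond, incompetent → no bond:
  Under separation the client infers type exactly: bond → competent (pays 115), no bond → incompetent (pays 52).
  Competent: bond gives 115 − 32 = 83; no bond gives 52 − 0 = 52. No deviation. ✓
  Incompetent: no bond gives 52 − 0 = 52; bond gives 115 − 95 = 20. No deviation. ✓
Both hold — the competent type sends bond.

bond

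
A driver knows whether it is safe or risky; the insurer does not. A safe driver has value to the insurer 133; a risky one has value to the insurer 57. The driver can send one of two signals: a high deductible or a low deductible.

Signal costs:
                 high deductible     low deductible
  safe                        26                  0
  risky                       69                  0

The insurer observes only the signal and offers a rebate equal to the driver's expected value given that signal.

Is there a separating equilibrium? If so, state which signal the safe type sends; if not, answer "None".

Try safe → high deductible, risky → low deductible:
  If types separate, high deductible earns payment 133 and low deductible earns 57.
  Safe: high deductible gives 133 − 26 = 107; low deductible gives 57 − 0 = 57. No deviation. ✓
  Risky: low deductible gives 57 − 0 = 57; high deductible gives 133 − 69 = 64. Would deviate. ✗
Try safe → low deductible, risky → high deductible:
  If types separate, low deductible earns payment 133 and high deductible earns 57.
  Safe: low deductible gives 133 − 0 = 133; high deductible gives 57 − 26 = 31. No deviation. ✓
  Risky: high deductible gives 57 − 69 = -12; low deductible gives 133 − 0 = 133. Would deviate. ✗
Neither assignment is incentive-compatible.

None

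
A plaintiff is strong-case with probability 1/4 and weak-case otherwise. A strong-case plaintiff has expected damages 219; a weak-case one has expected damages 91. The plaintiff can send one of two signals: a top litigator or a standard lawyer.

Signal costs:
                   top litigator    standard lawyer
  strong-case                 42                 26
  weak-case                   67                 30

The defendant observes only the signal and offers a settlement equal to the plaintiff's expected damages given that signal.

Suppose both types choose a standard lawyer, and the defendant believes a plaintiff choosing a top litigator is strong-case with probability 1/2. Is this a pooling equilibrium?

No

On the equilibrium path (standard lawyer) the defendant holds the prior 1/4 and pays 1/4·219 + 3/4·91 = 123. Off-path (top litigator) belief 1/2 gives 1/2·219 + 1/2·91 = 155.
Strong-case: standard lawyer gives 123 − 26 = 97; top litigator gives 155 − 42 = 113. Deviates. ✗
Weak-case: standard lawyer gives 123 − 30 = 93; top litigator gives 155 − 67 = 88. Stays. ✓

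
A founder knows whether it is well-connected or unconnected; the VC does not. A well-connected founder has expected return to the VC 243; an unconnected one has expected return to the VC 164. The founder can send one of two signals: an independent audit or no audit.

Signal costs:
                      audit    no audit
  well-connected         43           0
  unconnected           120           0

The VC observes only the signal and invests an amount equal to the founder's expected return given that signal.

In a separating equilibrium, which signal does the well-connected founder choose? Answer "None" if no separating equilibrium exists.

Try well-connected → audit, unconnected → no audit:
  Under separation the VC infers type exactly: audit → well-connected (pays 243), no audit → unconnected (pays 164).
  Well-connected: audit gives 243 − 43 = 200; no audit gives 164 − 0 = 164. No deviation. ✓
  Unconnected: no audit gives 164 − 0 = 164; audit gives 243 − 120 = 123. No deviation. ✓
Both hold — the well-connected type sends audit.

audit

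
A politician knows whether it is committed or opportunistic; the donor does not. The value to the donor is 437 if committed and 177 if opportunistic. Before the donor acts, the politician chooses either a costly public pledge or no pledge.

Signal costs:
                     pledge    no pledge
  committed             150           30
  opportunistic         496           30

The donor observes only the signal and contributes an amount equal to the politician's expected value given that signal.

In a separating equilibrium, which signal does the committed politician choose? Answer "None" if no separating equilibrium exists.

pledge

Try committed → pledge, opportunistic → no pledge:
  If types separate, pledge earns payment 437 and no pledge earns 177.
  Committed: pledge gives 437 − 150 = 287; no pledge gives 177 − 30 = 147. No deviation. ✓
  Opportunistic: no pledge gives 177 − 30 = 147; pledge gives 437 − 496 = -59. No deviation. ✓
Both hold — the committed type sends pledge.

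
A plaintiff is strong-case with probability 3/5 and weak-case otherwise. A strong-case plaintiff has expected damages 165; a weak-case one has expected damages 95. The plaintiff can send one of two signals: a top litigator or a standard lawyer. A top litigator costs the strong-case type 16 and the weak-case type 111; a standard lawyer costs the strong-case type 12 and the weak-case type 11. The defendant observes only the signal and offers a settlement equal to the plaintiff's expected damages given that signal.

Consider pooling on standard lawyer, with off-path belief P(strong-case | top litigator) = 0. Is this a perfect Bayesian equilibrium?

Yes

At the pooled signal (standard lawyer) the defendant holds the prior 3/5 and pays 3/5·165 + 2/5·95 = 137. Off-path (top litigator) belief 0 gives 0·165 + 1·95 = 95.
Strong-case: standard lawyer gives 137 − 12 = 125; top litigator gives 95 − 16 = 79. Stays. ✓
Weak-case: standard lawyer gives 137 − 11 = 126; top litigator gives 95 − 111 = -16. Stays. ✓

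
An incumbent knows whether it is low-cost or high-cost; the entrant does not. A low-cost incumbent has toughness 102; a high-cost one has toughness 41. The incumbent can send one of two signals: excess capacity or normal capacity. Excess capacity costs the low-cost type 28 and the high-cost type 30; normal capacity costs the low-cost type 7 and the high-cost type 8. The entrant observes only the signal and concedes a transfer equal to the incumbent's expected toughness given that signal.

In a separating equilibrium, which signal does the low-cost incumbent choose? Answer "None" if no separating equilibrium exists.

None

Try low-cost → excess capacity, high-cost → normal capacity:
  If types separate, excess capacity earns payment 102 and normal capacity earns 41.
  Low-cost: excess capacity gives 102 − 28 = 74; normal capacity gives 41 − 7 = 34. No deviation. ✓
  High-cost: normal capacity gives 41 − 8 = 33; excess capacity gives 102 − 30 = 72. Would deviate. ✗
Try low-cost → normal capacity, high-cost → excess capacity:
  If types separate, normal capacity earns payment 102 and excess capacity earns 41.
  Low-cost: normal capacity gives 102 − 7 = 95; excess capacity gives 41 − 28 = 13. No deviation. ✓
  High-cost: excess capacity gives 41 − 30 = 11; normal capacity gives 102 − 8 = 94. Would deviate. ✗
Neither assignment is incentive-compatible.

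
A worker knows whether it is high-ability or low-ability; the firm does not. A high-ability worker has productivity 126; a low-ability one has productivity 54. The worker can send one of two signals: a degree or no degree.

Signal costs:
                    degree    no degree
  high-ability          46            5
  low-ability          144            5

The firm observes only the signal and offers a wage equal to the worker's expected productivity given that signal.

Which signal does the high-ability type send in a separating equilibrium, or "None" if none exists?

degree

Try high-ability → degree, low-ability → no degree:
  If types separate, degree earns payment 126 and no degree earns 54.
  High-ability: degree gives 126 − 46 = 80; no degree gives 54 − 5 = 49. No deviation. ✓
  Low-ability: no degree gives 54 − 5 = 49; degree gives 126 − 144 = -18. No deviation. ✓
Both hold — the high-ability type sends degree.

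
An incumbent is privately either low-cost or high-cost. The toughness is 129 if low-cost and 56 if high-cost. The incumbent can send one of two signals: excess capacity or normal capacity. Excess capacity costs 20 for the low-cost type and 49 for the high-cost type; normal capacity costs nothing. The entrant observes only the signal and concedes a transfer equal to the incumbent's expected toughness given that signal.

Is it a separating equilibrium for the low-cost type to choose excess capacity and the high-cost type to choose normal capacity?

If types separate, excess capacity earns payment 129 and normal capacity earns 56.
Low-cost: excess capacity gives 129 − 20 = 109; normal capacity gives 56 − 0 = 56. No deviation. ✓
High-cost: normal capacity gives 56 − 0 = 56; excess capacity gives 129 − 49 = 80. Would deviate. ✗

No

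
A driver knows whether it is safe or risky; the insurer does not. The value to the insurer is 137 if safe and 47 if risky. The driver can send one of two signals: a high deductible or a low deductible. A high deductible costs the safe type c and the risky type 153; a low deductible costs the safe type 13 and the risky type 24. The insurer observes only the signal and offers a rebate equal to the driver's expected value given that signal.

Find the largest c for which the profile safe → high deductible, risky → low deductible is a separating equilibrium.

Under separation: high deductible → safe (pays 137); low deductible → risky (pays 47).
Risky: 47 − 24 = 23 ≥ 137 − 153 = -16. Holds regardless of c. ✓
Safe: 137 − c ≥ 47 − 13, so c ≤ 137 − 34 = 103.

103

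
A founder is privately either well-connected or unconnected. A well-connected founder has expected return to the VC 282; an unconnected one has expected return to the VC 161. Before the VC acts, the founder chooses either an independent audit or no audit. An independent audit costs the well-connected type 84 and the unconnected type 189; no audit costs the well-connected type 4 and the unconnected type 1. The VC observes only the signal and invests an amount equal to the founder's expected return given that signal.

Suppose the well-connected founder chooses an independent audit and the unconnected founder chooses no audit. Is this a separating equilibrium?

If types separate, audit earns payment 282 and no audit earns 161.
Well-connected: audit gives 282 − 84 = 198; no audit gives 161 − 4 = 157. No deviation. ✓
Unconnected: no audit gives 161 − 1 = 160; audit gives 282 − 189 = 93. No deviation. ✓
Both incentive constraints hold.

Yes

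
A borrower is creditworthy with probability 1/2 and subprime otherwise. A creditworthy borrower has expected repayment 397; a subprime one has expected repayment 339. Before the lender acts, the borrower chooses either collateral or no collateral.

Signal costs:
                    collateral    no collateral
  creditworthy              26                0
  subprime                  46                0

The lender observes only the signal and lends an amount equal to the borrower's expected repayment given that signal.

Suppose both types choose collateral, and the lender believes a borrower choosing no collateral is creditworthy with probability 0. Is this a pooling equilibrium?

On the equilibrium path (collateral) the lender holds the prior 1/2 and pays 1/2·397 + 1/2·339 = 368. Off-path (no collateral) belief 0 gives 0·397 + 1·339 = 339.
Creditworthy: collateral gives 368 − 26 = 342; no collateral gives 339 − 0 = 339. Stays. ✓
Subprime: collateral gives 368 − 46 = 322; no collateral gives 339 − 0 = 339. Deviates. ✗

No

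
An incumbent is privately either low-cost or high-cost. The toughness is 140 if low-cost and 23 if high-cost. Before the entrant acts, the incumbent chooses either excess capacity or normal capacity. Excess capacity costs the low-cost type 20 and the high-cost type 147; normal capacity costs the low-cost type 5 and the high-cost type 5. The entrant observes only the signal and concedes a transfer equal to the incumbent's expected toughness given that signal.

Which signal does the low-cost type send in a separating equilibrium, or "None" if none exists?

excess capacity

Try low-cost → excess capacity, high-cost → normal capacity:
  If types separate, excess capacity earns payment 140 and normal capacity earns 23.
  Low-cost: excess capacity gives 140 − 20 = 120; normal capacity gives 23 − 5 = 18. No deviation. ✓
  High-cost: normal capacity gives 23 − 5 = 18; excess capacity gives 140 − 147 = -7. No deviation. ✓
Both hold — the low-cost type sends excess capacity.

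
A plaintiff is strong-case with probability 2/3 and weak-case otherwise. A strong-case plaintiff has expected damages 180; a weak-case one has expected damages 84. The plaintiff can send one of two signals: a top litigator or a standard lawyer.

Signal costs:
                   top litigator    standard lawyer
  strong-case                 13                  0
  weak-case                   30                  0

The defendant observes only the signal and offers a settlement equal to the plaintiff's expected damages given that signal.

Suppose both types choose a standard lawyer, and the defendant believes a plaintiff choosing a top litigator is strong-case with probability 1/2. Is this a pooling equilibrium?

At the pooled signal (standard lawyer) the defendant holds the prior 2/3 and pays 2/3·180 + 1/3·84 = 148. Off-path (top litigator) belief 1/2 gives 1/2·180 + 1/2·84 = 132.
Strong-case: standard lawyer gives 148 − 0 = 148; top litigator gives 132 − 13 = 119. Stays. ✓
Weak-case: standard lawyer gives 148 − 0 = 148; top litigator gives 132 − 30 = 102. Stays. ✓

Yes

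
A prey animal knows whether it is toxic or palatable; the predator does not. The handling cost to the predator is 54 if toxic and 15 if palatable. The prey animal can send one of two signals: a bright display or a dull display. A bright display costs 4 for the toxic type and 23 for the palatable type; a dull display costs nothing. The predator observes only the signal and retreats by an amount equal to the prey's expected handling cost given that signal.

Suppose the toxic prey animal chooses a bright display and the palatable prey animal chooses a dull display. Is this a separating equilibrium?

If types separate, bright display earns payment 54 and dull display earns 15.
Toxic: bright display gives 54 − 4 = 50; dull display gives 15 − 0 = 15. No deviation. ✓
Palatable: dull display gives 15 − 0 = 15; bright display gives 54 − 23 = 31. Would deviate. ✗

No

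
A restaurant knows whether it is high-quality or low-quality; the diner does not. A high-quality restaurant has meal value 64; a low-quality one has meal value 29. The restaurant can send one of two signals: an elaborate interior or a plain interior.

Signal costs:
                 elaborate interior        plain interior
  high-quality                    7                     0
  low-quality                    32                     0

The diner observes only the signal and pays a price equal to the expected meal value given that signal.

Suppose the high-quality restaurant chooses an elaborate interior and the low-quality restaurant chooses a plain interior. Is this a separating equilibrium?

If types separate, elaborate interior earns payment 64 and plain interior earns 29.
High-quality: elaborate interior gives 64 − 7 = 57; plain interior gives 29 − 0 = 29. No deviation. ✓
Low-quality: plain interior gives 29 − 0 = 29; elaborate interior gives 64 − 32 = 32. Would deviate. ✗

No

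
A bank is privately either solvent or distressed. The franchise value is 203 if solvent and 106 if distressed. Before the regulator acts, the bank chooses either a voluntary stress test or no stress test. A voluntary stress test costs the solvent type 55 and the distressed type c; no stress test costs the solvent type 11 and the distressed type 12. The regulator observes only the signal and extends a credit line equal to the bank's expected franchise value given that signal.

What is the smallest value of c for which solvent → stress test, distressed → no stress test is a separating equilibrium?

109

Under separation: stress test → solvent (pays 203); no stress test → distressed (pays 106).
Solvent: 203 − 55 = 148 ≥ 106 − 11 = 95. Holds regardless of c. ✓
Distressed: 106 − 12 ≥ 203 − c, so c ≥ 203 − 94 = 109.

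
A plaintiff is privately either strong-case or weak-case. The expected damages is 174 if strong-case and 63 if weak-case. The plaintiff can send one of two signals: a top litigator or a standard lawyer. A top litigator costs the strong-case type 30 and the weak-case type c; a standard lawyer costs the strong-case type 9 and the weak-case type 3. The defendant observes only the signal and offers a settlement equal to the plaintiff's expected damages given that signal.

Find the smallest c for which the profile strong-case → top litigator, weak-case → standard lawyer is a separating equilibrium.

114

Under separation: top litigator → strong-case (pays 174); standard lawyer → weak-case (pays 63).
Strong-case: 174 − 30 = 144 ≥ 63 − 9 = 54. Holds regardless of c. ✓
Weak-case: 63 − 3 ≥ 174 − c, so c ≥ 174 − 60 = 114.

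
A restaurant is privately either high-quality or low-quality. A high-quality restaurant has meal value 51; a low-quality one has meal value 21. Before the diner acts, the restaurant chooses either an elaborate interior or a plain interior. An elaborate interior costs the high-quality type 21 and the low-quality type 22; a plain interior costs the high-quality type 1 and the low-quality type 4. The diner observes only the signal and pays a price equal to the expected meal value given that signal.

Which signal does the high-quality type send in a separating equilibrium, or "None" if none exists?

None

Try high-quality → elaborate interior, low-quality → plain interior:
  If types separate, elaborate interior earns payment 51 and plain interior earns 21.
  High-quality: elaborate interior gives 51 − 21 = 30; plain interior gives 21 − 1 = 20. No deviation. ✓
  Low-quality: plain interior gives 21 − 4 = 17; elaborate interior gives 51 − 22 = 29. Would deviate. ✗
Try high-quality → plain interior, low-quality → elaborate interior:
  If types separate, plain interior earns payment 51 and elaborate interior earns 21.
  High-quality: plain interior gives 51 − 1 = 50; elaborate interior gives 21 − 21 = 0. No deviation. ✓
  Low-quality: elaborate interior gives 21 − 22 = -1; plain interior gives 51 − 4 = 47. Would deviate. ✗
Neither assignment is incentive-compatible.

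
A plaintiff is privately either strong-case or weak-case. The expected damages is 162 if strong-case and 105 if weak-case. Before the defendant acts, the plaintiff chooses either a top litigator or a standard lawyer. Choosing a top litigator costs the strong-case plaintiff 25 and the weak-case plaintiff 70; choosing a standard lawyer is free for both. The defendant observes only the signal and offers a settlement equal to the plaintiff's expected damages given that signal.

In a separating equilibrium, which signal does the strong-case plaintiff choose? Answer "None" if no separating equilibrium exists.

top litigator

Try strong-case → top litigator, weak-case → standard lawyer:
  Under separation the defendant infers type exactly: top litigator → strong-case (pays 162), standard lawyer → weak-case (pays 105).
  Strong-case: top litigator gives 162 − 25 = 137; standard lawyer gives 105 − 0 = 105. No deviation. ✓
  Weak-case: standard lawyer gives 105 − 0 = 105; top litigator gives 162 − 70 = 92. No deviation. ✓
Both hold — the strong-case type sends top litigator.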